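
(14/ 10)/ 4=7/ 20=0.35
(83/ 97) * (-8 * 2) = -1328/ 97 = -13.69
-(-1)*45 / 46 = 45 / 46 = 0.98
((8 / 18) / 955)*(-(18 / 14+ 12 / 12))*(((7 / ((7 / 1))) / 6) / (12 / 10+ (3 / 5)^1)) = -0.00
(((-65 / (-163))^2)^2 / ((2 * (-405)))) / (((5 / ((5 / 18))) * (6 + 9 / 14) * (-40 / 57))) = 94965325 / 255246398189424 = 0.00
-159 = -159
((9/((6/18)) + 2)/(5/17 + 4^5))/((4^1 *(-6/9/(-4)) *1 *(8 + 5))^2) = 4437/11771188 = 0.00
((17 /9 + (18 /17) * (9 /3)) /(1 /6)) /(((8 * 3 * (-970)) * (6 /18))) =-155 /39576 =-0.00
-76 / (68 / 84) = -1596 / 17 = -93.88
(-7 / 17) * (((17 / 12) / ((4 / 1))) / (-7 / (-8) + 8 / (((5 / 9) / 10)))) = -0.00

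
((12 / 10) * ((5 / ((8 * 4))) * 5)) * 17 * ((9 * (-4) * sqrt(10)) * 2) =-2295 * sqrt(10) / 2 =-3628.71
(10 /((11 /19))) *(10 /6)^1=950 /33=28.79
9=9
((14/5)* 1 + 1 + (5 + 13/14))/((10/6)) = 2043/350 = 5.84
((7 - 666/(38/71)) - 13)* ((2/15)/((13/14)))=-221732/1235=-179.54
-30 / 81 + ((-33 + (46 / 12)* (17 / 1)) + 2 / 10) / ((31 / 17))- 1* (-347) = 3049853 / 8370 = 364.38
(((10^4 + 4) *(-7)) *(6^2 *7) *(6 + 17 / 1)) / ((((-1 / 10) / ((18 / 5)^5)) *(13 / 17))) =26076034227833856 / 8125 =3209358058810.32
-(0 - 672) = 672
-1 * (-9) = 9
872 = 872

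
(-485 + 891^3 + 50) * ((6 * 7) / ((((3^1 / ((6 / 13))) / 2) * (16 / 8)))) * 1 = 59417193024 / 13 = 4570553309.54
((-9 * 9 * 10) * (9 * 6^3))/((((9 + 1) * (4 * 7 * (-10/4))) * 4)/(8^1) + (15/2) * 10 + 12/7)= 11022480/1913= 5761.88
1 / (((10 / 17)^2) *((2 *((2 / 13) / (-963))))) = -3617991 / 400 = -9044.98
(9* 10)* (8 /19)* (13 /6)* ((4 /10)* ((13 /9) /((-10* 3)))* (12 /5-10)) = 2704 /225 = 12.02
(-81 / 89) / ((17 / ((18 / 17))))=-1458 / 25721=-0.06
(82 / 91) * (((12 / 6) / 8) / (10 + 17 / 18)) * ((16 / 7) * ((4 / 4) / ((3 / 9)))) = 17712 / 125489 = 0.14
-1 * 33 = -33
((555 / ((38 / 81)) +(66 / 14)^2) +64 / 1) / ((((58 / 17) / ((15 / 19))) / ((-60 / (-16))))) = 9039794625 / 8207696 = 1101.38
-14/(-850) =7/425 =0.02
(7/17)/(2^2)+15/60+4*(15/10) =108/17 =6.35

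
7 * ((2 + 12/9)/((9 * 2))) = 1.30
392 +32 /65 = 25512 /65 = 392.49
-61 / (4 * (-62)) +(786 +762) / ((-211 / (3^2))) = -3442265 / 52328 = -65.78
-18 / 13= -1.38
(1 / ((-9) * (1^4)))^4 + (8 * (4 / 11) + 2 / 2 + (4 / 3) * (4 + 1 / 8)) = 1358149 / 144342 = 9.41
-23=-23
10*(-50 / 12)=-41.67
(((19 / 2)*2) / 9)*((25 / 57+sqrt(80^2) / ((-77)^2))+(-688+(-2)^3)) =-1468.38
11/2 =5.50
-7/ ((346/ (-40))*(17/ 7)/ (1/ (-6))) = -490/ 8823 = -0.06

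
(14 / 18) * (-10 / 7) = -10 / 9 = -1.11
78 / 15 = 26 / 5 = 5.20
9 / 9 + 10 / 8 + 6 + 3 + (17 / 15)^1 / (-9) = 6007 / 540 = 11.12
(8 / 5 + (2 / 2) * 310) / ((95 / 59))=193.52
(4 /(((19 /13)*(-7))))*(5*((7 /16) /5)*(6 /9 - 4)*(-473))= -30745 /114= -269.69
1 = 1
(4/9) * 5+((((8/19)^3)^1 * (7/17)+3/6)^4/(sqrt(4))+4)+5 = 599574063612542547501721/53239183302333551869728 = 11.26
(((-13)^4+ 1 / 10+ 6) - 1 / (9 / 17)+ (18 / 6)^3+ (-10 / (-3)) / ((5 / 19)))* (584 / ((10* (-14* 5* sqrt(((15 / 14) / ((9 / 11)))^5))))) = -5262153316* sqrt(2310) / 20796875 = -12161.06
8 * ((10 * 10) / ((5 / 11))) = 1760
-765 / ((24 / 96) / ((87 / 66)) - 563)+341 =1241737 / 3627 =342.36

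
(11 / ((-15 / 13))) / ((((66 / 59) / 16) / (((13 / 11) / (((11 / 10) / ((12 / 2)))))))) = -878.99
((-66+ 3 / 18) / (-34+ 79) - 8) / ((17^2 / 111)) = -18907 / 5202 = -3.63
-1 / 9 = -0.11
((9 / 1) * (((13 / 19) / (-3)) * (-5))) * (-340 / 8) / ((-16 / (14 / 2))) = 116025 / 608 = 190.83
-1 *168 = -168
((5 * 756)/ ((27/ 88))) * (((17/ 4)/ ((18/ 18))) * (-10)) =-523600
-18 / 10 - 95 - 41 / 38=-18597 / 190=-97.88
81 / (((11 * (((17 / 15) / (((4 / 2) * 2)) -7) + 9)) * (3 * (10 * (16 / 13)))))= 0.09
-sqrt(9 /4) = -3 /2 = -1.50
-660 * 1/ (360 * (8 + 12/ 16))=-0.21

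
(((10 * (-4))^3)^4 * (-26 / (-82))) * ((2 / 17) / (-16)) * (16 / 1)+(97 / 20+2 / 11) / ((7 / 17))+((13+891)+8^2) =-671759728639998947851317 / 1073380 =-625835890961261573.58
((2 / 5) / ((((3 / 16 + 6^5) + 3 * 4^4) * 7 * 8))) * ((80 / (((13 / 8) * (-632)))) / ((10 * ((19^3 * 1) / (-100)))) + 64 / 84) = 450895552 / 707798011951485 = 0.00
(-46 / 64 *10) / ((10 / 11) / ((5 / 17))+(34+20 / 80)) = -1265 / 6572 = -0.19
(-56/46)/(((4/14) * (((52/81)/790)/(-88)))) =137962440/299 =461412.84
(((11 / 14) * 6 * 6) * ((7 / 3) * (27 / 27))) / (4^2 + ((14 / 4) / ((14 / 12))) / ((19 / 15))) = 1254 / 349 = 3.59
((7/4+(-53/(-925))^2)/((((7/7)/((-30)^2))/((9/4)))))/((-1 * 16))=-486049491/2190400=-221.90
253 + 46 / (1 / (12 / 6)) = 345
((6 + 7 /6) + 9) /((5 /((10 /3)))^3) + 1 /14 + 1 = 6647 /1134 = 5.86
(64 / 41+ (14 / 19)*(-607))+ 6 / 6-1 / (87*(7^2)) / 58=-85654473221 / 192610866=-444.70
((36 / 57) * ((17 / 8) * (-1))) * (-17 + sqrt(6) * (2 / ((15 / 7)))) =867 / 38 - 119 * sqrt(6) / 95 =19.75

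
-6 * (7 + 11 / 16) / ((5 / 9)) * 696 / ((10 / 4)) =-577854 / 25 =-23114.16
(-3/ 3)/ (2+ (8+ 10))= -1/ 20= -0.05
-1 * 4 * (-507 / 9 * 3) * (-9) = -6084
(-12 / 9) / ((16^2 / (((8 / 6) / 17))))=-1 / 2448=-0.00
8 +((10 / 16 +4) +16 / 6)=367 / 24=15.29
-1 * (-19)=19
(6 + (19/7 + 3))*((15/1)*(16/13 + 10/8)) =79335/182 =435.91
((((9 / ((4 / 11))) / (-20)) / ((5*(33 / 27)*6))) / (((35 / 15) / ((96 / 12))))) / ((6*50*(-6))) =9 / 140000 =0.00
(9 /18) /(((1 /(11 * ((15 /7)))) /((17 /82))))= 2805 /1148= 2.44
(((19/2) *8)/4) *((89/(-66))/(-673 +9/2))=1691/44121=0.04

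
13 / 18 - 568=-10211 / 18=-567.28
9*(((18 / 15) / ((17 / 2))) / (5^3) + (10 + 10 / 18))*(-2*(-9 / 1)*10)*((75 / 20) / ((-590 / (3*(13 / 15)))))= -354328533 / 1253750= -282.61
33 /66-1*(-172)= 345 /2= 172.50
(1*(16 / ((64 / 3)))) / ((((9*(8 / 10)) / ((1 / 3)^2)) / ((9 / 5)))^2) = 1 / 1728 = 0.00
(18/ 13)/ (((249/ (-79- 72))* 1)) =-0.84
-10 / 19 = -0.53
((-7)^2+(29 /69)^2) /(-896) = -117065 /2132928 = -0.05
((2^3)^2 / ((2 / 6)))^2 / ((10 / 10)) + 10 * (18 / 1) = 37044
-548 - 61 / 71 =-38969 / 71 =-548.86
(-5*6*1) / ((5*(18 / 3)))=-1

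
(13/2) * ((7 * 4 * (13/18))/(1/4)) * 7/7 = 4732/9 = 525.78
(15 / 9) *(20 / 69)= 100 / 207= 0.48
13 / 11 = 1.18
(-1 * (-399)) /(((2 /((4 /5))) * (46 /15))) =1197 /23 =52.04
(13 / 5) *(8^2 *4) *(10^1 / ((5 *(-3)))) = -6656 / 15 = -443.73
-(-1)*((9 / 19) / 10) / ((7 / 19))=9 / 70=0.13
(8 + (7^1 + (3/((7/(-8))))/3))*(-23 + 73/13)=-21922/91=-240.90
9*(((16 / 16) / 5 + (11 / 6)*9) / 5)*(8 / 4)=1503 / 25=60.12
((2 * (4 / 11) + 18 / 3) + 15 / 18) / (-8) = -499 / 528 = -0.95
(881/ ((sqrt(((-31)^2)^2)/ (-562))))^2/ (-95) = -245145794884/ 87734495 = -2794.18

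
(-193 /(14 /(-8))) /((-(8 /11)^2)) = -23353 /112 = -208.51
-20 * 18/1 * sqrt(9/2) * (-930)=502200 * sqrt(2)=710218.05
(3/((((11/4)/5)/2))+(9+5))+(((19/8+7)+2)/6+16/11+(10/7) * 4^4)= 1456127/3696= 393.97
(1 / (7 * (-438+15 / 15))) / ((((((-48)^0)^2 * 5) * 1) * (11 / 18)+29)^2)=-0.00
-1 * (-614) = 614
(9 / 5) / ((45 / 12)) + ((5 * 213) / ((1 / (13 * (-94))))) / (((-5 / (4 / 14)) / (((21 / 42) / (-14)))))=-3252987 / 1225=-2655.50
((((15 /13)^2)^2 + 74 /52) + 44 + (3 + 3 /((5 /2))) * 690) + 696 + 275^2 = 4527843625 /57122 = 79266.20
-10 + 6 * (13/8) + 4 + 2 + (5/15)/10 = 5.78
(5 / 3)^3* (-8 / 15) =-200 / 81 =-2.47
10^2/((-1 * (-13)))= 100/13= 7.69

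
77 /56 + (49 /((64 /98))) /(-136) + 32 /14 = 3.11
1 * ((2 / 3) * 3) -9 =-7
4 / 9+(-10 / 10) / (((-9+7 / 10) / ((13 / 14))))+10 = 10.56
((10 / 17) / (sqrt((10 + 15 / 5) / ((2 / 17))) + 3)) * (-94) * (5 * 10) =282000 / 3451- 47000 * sqrt(442) / 3451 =-204.61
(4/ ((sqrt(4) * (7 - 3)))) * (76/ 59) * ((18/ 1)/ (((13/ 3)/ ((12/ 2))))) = 12312/ 767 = 16.05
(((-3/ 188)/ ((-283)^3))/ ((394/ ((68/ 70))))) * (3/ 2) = 153/ 58759950601240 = 0.00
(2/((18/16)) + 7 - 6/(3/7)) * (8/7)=-376/63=-5.97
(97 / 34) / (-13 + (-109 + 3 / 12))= -194 / 8279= -0.02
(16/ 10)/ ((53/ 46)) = 368/ 265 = 1.39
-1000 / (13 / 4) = -307.69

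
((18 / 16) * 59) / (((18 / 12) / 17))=3009 / 4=752.25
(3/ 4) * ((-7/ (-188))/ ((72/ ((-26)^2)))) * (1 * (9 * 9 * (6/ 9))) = 10647/ 752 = 14.16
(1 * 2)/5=2/5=0.40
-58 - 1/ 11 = -639/ 11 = -58.09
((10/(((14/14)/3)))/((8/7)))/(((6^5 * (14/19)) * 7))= 95/145152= 0.00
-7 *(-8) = 56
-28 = -28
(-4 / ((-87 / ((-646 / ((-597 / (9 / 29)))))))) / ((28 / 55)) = 0.03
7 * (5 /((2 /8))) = 140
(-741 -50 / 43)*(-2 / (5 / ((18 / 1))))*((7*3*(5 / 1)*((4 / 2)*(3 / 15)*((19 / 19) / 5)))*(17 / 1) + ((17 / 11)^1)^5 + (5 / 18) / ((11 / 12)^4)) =140628909693132 / 173129825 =812274.31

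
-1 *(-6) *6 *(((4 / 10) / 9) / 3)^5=128 / 4982259375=0.00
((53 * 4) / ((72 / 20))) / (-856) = -265 / 3852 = -0.07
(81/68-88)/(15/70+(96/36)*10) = -123963/38386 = -3.23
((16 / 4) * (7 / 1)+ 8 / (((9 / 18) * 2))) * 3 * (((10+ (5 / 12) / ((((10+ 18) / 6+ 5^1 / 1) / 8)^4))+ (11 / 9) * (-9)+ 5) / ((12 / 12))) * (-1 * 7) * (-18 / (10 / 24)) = 137020.13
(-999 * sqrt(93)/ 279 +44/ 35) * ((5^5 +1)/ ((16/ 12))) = 103158/ 35 - 520479 * sqrt(93)/ 62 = -78009.37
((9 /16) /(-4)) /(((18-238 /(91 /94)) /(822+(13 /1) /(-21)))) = 672711 /1326976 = 0.51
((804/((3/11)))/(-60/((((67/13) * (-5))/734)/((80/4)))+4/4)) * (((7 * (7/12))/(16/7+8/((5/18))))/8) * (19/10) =321802943/119600636928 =0.00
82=82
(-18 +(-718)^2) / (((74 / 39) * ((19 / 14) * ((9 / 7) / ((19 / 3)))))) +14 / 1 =328381984 / 333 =986132.08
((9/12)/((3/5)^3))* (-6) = -125/6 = -20.83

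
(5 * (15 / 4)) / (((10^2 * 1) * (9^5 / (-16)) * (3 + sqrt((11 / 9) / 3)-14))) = sqrt(33) / 21362616 + 1 / 215784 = 0.00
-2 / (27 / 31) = -62 / 27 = -2.30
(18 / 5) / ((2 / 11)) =99 / 5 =19.80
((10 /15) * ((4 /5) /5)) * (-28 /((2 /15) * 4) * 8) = -224 /5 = -44.80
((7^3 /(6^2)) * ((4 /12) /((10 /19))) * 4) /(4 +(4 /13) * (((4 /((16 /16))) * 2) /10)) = 84721 /14904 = 5.68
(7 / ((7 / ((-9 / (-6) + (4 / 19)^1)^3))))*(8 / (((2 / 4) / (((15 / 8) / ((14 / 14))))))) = 4119375 / 27436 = 150.14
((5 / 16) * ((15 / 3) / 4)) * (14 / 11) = 175 / 352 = 0.50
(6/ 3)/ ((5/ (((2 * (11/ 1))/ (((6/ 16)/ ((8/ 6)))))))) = 1408/ 45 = 31.29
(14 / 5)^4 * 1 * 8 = 307328 / 625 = 491.72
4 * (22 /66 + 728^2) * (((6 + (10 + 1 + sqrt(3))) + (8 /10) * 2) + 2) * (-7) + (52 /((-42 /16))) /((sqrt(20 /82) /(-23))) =-4585424452 /15-44518684 * sqrt(3) /3 + 4784 * sqrt(410) /105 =-331396915.10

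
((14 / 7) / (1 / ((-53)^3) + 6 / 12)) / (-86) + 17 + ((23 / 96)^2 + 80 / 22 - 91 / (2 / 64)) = -2891.35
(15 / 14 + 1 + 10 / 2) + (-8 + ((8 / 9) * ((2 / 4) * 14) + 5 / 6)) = 386 / 63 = 6.13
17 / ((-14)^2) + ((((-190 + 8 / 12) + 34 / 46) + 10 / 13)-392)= -101924939 / 175812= -579.74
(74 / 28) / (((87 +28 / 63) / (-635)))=-211455 / 11018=-19.19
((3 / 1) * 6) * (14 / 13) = 252 / 13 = 19.38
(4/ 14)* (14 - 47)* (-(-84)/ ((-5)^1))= 792/ 5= 158.40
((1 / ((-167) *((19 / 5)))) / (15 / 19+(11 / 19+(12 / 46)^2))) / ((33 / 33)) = -2645 / 2411146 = -0.00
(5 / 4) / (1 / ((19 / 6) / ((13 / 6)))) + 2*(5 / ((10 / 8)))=511 / 52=9.83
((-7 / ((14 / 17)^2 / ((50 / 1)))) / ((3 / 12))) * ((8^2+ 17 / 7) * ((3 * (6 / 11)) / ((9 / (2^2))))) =-53754000 / 539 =-99729.13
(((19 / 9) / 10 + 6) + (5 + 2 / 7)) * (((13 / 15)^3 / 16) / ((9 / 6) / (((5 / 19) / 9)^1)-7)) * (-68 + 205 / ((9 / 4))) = 206867323 / 847735875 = 0.24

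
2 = 2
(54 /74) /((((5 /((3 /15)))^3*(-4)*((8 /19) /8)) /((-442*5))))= 113373 /231250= 0.49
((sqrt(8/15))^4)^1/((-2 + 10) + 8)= 4/225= 0.02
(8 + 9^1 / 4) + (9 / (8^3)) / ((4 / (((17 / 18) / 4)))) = 167953 / 16384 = 10.25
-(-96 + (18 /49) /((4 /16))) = 4632 /49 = 94.53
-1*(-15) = 15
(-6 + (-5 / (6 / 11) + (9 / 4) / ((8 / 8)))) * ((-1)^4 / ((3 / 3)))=-155 / 12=-12.92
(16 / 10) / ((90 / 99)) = 44 / 25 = 1.76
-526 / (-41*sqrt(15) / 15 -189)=745605 / 267067 -10783*sqrt(15) / 267067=2.64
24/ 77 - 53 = -4057/ 77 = -52.69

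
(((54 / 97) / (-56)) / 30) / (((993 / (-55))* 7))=33 / 12585944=0.00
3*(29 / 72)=1.21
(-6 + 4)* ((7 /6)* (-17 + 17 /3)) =238 /9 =26.44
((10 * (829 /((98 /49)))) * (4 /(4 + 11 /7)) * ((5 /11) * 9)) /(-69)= -580300 /3289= -176.44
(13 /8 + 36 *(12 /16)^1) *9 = 2061 /8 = 257.62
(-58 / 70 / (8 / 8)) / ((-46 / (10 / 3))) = 29 / 483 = 0.06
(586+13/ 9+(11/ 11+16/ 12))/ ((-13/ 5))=-26540/ 117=-226.84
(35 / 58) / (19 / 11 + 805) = 385 / 514692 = 0.00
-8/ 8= -1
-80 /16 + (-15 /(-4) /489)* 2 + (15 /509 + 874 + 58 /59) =8517664951 /9790106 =870.03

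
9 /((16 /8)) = 9 /2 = 4.50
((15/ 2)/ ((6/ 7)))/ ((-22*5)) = -0.08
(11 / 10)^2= 121 / 100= 1.21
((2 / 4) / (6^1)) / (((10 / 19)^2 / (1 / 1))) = 361 / 1200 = 0.30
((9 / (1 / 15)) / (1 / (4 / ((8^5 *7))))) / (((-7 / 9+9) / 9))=10935 / 4243456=0.00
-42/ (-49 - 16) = 42/ 65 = 0.65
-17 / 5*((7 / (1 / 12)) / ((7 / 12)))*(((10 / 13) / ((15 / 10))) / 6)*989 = -538016 / 13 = -41385.85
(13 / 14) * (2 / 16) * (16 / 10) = 13 / 70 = 0.19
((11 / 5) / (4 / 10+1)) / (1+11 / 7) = 11 / 18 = 0.61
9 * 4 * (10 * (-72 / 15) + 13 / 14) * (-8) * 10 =948960 / 7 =135565.71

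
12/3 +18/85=358/85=4.21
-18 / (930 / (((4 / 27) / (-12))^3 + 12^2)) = -2.79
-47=-47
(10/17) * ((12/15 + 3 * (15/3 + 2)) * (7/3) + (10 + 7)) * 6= 4072/17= 239.53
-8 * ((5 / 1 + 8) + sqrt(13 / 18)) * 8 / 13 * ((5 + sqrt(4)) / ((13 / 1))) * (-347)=12739.88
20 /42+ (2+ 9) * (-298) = -68828 /21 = -3277.52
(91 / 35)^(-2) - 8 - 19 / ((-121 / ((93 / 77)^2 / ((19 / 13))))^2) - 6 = -22894395783211360 / 1652623586905291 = -13.85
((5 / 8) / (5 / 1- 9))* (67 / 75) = -67 / 480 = -0.14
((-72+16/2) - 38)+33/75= -2539/25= -101.56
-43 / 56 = -0.77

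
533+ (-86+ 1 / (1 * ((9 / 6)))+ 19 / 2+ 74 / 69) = 21079 / 46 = 458.24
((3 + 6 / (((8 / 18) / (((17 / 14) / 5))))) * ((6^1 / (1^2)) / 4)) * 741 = 1954017 / 280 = 6978.63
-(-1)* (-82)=-82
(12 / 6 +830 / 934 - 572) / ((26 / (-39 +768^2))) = -156750108375 / 12142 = -12909743.73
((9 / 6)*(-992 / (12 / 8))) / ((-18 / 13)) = 6448 / 9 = 716.44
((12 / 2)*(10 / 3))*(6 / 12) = 10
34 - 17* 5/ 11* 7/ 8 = 2397/ 88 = 27.24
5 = 5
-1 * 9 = -9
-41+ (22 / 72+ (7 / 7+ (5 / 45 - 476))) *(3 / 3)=-6187 / 12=-515.58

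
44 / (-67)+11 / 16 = 33 / 1072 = 0.03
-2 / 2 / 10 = -1 / 10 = -0.10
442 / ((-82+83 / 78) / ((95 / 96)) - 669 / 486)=-88430940 / 16638701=-5.31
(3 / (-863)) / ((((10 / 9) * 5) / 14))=-189 / 21575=-0.01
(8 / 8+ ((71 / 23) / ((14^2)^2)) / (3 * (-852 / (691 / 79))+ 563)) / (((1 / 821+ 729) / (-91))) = -0.12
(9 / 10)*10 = 9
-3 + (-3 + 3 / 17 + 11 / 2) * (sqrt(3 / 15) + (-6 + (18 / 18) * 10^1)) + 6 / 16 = 91 * sqrt(5) / 170 + 1099 / 136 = 9.28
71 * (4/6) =47.33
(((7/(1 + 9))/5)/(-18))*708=-5.51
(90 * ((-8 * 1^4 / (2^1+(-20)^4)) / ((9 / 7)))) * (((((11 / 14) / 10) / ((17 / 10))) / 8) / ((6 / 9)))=-55 / 1813356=-0.00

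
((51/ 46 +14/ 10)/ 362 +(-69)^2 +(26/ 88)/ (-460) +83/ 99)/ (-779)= -2854592549/ 466988688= -6.11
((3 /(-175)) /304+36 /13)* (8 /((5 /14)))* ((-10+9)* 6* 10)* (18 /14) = -206837388 /43225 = -4785.13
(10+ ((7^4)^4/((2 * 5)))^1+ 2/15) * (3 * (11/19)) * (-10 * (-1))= 1096686708800177/19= 57720353094746.16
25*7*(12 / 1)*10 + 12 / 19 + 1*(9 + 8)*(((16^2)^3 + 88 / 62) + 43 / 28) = 4704074557535 / 16492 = 285233722.87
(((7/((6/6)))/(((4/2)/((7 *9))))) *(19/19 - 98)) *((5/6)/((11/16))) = -285180/11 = -25925.45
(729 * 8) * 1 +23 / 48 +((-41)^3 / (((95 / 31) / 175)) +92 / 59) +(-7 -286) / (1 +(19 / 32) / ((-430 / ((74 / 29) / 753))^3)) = -700336845182959957603969912098961 / 178193201377013439374676144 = -3930210.80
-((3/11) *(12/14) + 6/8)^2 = -91809/94864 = -0.97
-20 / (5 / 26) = -104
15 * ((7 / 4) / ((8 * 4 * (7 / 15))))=1.76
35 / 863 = 0.04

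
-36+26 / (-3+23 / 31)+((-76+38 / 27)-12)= -126731 / 945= -134.11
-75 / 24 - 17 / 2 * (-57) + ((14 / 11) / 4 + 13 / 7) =297867 / 616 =483.55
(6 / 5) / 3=2 / 5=0.40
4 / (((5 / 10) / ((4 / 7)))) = 32 / 7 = 4.57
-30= -30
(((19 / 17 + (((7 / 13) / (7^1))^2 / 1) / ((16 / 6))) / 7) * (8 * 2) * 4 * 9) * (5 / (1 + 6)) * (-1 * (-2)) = 2647440 / 20111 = 131.64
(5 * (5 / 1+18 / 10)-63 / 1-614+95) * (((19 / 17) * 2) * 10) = -208240 / 17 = -12249.41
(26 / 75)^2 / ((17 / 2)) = 1352 / 95625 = 0.01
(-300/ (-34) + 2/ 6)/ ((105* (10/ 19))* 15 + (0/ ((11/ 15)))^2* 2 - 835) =-1.51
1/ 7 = 0.14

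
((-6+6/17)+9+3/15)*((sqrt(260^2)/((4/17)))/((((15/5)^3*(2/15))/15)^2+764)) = 1226875/238768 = 5.14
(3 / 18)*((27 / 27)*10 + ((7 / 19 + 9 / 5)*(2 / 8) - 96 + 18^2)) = 45323 / 1140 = 39.76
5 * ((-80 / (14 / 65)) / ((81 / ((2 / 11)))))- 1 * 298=-1884626 / 6237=-302.17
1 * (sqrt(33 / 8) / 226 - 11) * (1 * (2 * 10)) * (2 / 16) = -55 / 2 + 5 * sqrt(66) / 1808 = -27.48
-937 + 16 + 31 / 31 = -920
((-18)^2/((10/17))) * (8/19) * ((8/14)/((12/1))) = 7344/665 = 11.04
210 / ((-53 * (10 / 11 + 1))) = -110 / 53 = -2.08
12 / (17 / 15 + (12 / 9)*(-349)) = -60 / 2321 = -0.03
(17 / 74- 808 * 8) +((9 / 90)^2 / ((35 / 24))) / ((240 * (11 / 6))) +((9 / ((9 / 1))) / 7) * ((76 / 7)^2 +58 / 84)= -6749881418683 / 1047007500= -6446.83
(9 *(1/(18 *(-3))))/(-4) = 1/24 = 0.04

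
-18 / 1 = -18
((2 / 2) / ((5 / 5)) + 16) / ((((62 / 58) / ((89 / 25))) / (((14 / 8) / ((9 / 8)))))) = 614278 / 6975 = 88.07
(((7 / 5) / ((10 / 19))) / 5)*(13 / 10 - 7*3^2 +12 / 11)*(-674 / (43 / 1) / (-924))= -42688801 / 78045000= -0.55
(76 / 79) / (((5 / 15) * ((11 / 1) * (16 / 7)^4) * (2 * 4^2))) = 136857 / 455606272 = 0.00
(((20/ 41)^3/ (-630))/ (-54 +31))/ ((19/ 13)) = 10400/ 1897464051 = 0.00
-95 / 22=-4.32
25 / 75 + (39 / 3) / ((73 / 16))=697 / 219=3.18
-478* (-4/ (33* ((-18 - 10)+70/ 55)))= -2.17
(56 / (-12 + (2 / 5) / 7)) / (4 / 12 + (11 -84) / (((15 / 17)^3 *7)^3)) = 6461175410156250 / 445332765271427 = 14.51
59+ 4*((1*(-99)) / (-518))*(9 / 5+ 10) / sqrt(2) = 5841*sqrt(2) / 1295+ 59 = 65.38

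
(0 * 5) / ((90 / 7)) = 0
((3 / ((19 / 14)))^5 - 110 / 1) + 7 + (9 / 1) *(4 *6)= 410490419 / 2476099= 165.78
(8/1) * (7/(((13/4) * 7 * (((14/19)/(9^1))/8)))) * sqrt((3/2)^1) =10944 * sqrt(6)/91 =294.58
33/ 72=11/ 24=0.46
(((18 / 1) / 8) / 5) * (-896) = -2016 / 5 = -403.20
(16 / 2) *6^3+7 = 1735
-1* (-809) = 809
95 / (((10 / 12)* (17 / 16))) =1824 / 17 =107.29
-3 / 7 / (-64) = 3 / 448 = 0.01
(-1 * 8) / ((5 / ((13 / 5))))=-104 / 25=-4.16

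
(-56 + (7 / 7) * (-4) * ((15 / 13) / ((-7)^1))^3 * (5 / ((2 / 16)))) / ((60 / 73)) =-760294562 / 11303565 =-67.26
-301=-301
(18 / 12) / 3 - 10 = -19 / 2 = -9.50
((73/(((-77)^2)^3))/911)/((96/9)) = 0.00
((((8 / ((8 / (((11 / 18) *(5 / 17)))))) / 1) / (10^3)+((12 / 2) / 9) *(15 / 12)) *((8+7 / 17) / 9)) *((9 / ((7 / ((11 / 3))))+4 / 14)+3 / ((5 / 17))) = 138596887 / 11704500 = 11.84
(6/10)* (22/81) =22/135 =0.16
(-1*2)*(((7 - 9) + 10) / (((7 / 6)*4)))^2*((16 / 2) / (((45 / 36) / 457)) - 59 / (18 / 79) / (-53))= -223593616 / 12985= -17219.38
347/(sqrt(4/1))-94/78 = 172.29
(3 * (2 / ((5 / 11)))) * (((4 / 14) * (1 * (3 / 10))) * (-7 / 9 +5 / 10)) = -11 / 35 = -0.31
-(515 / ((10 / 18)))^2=-859329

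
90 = 90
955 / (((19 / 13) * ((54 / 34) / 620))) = 130854100 / 513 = 255076.22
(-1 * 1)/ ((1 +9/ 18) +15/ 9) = -6/ 19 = -0.32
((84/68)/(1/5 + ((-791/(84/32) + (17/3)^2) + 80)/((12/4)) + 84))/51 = 945/824228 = 0.00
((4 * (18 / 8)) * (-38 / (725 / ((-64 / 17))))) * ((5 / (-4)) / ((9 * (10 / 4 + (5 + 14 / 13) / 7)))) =-110656 / 1511045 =-0.07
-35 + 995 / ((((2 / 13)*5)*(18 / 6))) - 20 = 2257 / 6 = 376.17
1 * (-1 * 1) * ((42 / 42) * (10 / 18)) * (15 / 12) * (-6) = 25 / 6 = 4.17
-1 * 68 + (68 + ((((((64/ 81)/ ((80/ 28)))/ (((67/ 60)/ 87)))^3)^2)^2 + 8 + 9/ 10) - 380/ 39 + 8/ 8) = 3006460449990983988230023066312267439188496104222447/ 300435395960670605286736817229879330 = 10007011458744873.36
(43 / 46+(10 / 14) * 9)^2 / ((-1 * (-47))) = 5621641 / 4873148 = 1.15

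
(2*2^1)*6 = 24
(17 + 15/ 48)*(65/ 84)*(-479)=-8624395/ 1344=-6416.96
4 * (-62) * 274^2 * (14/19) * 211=-55000076992/19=-2894740894.32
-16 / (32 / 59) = -59 / 2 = -29.50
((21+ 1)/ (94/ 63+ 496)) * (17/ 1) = 11781/ 15671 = 0.75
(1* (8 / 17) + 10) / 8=89 / 68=1.31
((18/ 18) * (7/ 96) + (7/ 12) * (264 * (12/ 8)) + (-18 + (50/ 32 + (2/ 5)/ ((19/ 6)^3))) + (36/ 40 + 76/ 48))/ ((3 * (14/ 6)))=47657725/ 1536416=31.02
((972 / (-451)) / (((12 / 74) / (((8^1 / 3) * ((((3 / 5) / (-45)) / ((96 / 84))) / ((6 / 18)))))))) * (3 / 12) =0.31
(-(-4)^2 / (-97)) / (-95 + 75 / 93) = -62 / 35405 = -0.00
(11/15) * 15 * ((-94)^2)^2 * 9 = 7729414704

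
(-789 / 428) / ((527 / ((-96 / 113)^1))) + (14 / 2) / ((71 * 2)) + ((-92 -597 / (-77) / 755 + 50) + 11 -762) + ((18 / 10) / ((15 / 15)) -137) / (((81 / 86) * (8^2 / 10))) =-6948110605147556269 / 8521457299365780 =-815.37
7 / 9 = 0.78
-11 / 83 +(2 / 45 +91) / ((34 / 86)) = 859634 / 3735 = 230.16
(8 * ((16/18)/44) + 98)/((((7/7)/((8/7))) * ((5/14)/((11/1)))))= 155488/45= 3455.29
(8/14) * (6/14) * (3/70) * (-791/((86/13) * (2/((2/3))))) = -4407/10535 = -0.42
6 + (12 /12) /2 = 13 /2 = 6.50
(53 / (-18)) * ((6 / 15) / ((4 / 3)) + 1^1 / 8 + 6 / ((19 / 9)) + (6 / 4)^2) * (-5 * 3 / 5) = 48.73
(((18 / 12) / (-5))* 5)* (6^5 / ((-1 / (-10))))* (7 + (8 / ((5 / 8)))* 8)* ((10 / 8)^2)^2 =-249226875 / 8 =-31153359.38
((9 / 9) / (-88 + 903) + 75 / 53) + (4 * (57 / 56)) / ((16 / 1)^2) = 221724067 / 154810880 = 1.43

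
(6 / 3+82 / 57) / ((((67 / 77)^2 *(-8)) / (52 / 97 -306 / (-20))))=-4462693081 / 496393620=-8.99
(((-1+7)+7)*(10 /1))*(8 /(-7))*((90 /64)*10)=-14625 /7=-2089.29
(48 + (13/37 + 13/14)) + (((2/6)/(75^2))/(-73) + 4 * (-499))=-1242223982393/638111250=-1946.72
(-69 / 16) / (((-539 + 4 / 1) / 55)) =759 / 1712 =0.44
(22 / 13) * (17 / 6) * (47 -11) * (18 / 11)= 282.46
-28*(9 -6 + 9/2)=-210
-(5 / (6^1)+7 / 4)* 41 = -1271 / 12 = -105.92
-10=-10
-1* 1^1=-1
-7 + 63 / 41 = -5.46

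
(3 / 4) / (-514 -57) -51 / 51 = -2287 / 2284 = -1.00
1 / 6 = 0.17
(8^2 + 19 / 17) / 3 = 369 / 17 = 21.71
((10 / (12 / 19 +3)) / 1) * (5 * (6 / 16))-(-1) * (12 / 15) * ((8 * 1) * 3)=11207 / 460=24.36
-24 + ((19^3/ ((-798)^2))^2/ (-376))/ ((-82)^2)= -188809548190057/ 7867064507904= -24.00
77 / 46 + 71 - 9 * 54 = -19013 / 46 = -413.33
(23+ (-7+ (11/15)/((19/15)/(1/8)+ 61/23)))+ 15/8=57527/3208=17.93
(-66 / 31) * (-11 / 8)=363 / 124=2.93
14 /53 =0.26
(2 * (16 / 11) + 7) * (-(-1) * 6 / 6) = 109 / 11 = 9.91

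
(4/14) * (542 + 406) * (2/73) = 3792/511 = 7.42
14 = 14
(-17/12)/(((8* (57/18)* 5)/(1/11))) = -17/16720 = -0.00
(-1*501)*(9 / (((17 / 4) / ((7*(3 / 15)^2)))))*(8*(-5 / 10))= 505008 / 425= 1188.25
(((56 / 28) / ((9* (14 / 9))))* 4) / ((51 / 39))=52 / 119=0.44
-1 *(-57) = 57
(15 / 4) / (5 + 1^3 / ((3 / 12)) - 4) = 3 / 4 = 0.75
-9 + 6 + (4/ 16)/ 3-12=-14.92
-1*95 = -95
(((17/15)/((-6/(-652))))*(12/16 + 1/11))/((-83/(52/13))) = -205054/41085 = -4.99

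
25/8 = 3.12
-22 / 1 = -22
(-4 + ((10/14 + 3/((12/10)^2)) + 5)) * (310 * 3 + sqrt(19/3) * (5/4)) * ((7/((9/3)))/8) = 1595 * sqrt(57)/3456 + 49445/48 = 1033.59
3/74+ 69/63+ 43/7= 11311/1554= 7.28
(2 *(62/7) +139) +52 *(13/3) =8023/21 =382.05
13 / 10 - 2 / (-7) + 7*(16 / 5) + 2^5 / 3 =7277 / 210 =34.65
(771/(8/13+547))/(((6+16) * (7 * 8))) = 3341/2923536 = 0.00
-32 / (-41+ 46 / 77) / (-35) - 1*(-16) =248528 / 15555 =15.98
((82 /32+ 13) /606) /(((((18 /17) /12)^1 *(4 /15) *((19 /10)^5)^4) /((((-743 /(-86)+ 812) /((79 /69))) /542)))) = 13420139501953125000000000000 /3495088930431547962550011918436487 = 0.00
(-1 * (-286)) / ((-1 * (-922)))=143 / 461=0.31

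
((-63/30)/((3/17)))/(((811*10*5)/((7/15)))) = -833/6082500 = -0.00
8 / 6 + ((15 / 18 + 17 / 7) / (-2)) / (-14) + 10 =13465 / 1176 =11.45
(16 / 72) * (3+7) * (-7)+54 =38.44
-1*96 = -96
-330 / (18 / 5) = -275 / 3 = -91.67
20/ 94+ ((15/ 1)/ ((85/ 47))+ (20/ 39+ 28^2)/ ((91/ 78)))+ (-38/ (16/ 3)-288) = 224421531/ 581672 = 385.82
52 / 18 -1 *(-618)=5588 / 9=620.89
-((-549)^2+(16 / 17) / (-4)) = -5123813 / 17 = -301400.76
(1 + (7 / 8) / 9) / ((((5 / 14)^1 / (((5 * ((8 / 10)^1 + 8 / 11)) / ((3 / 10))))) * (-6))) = -3871 / 297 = -13.03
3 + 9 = 12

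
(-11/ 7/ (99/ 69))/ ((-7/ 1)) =23/ 147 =0.16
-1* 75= -75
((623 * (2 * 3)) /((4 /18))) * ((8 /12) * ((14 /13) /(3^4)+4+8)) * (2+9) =173380900 /117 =1481888.03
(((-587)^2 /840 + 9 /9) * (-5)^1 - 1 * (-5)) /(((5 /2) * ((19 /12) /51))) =-17573019 /665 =-26425.59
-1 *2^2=-4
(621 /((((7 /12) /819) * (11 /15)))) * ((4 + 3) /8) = 22886955 /22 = 1040316.14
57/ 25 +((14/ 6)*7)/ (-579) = 97784/ 43425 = 2.25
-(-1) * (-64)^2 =4096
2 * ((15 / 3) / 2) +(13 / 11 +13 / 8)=687 / 88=7.81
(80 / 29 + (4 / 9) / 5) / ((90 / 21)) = 13006 / 19575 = 0.66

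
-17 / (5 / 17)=-289 / 5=-57.80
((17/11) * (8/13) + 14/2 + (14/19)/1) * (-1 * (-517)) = 1109435/247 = 4491.64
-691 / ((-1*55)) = 691 / 55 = 12.56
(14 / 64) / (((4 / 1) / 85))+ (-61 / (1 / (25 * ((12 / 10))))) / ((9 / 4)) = -310535 / 384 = -808.68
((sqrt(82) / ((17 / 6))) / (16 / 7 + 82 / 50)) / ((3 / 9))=1050 * sqrt(82) / 3893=2.44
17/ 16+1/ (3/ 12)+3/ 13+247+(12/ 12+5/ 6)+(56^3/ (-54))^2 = 1603769465437/ 151632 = 10576721.70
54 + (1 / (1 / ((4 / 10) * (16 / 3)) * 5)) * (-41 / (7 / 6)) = 6826 / 175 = 39.01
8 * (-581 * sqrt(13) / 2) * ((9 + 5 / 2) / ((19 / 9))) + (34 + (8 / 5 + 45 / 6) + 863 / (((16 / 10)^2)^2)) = -45470.36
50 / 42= 25 / 21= 1.19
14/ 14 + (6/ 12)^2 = 5/ 4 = 1.25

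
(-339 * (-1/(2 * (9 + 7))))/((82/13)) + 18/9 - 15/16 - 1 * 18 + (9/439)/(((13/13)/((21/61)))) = -1071654887/70268096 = -15.25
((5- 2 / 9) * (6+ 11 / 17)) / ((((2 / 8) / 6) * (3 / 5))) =1270.33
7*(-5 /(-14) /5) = 1 /2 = 0.50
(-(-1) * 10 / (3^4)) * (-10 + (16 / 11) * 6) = -140 / 891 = -0.16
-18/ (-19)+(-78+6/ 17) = -24774/ 323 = -76.70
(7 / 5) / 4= 7 / 20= 0.35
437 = 437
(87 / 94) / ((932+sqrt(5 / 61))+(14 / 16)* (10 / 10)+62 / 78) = 48233815812 / 48657918399367 - 4234464* sqrt(305) / 243289591996835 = 0.00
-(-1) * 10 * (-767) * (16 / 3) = -122720 / 3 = -40906.67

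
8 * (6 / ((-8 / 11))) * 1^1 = -66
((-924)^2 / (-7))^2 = 14876193024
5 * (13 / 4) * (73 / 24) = 4745 / 96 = 49.43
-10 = -10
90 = 90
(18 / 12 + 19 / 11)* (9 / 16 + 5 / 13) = 13987 / 4576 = 3.06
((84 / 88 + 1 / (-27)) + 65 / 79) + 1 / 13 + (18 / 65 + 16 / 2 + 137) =448665073 / 3050190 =147.09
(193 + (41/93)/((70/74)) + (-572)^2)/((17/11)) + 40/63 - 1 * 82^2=2002890488/9765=205109.11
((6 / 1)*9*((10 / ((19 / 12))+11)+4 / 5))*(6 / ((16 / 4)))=139401 / 95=1467.38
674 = 674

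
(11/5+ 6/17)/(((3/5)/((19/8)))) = 4123/408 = 10.11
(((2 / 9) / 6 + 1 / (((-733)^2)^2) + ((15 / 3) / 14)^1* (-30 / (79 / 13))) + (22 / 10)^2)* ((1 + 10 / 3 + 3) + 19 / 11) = 100328514153195566654 / 3555975356519892075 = 28.21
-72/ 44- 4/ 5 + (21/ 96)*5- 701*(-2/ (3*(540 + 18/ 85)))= -0.48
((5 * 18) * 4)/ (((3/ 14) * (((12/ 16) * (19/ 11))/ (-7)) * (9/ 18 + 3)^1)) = -49280/ 19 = -2593.68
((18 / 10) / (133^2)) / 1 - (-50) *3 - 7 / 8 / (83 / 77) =8761456121 / 58727480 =149.19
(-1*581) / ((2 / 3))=-1743 / 2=-871.50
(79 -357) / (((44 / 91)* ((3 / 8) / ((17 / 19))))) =-860132 / 627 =-1371.82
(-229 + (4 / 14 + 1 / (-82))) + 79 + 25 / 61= -5228173 / 35014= -149.32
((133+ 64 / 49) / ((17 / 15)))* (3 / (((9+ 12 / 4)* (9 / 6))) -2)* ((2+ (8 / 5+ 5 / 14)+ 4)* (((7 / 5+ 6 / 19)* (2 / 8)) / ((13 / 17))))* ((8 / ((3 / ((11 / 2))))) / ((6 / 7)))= -72296964091 / 4357080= -16592.99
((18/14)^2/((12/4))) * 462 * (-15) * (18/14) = -240570/49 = -4909.59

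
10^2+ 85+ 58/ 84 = 7799/ 42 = 185.69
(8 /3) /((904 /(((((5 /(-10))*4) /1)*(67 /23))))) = -134 /7797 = -0.02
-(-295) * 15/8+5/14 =30995/56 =553.48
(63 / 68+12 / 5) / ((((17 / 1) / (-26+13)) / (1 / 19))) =-14703 / 109820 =-0.13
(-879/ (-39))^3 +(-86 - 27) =24905496/ 2197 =11336.14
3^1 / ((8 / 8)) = 3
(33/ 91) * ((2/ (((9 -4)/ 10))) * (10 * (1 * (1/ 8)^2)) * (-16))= -330/ 91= -3.63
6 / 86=3 / 43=0.07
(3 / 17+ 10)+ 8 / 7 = 1347 / 119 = 11.32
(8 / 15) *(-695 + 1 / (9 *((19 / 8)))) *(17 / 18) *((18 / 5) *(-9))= 16161832 / 1425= 11341.64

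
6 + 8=14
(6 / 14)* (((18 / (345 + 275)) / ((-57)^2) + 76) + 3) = 33.86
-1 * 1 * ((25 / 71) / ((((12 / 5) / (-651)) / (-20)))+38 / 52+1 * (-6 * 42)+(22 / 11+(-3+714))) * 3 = -13135815 / 1846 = -7115.83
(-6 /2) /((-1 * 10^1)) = 3 /10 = 0.30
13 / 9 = 1.44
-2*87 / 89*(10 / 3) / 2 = -290 / 89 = -3.26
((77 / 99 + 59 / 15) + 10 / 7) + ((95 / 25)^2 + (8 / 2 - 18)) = 10363 / 1575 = 6.58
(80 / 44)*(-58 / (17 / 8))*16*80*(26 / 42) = -154419200 / 3927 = -39322.43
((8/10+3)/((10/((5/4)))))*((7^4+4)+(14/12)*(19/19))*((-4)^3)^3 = -4494180352/15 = -299612023.47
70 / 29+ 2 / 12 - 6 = -595 / 174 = -3.42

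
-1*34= -34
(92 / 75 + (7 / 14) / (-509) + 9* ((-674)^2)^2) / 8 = 141804867031631981 / 610800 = 232162519698.15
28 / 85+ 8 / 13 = 1044 / 1105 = 0.94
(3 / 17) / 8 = 3 / 136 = 0.02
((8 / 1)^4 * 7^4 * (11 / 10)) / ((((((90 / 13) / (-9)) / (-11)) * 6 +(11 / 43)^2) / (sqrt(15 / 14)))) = 1021550193664 * sqrt(210) / 641215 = 23086903.33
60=60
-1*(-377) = 377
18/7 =2.57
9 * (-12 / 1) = -108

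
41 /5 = 8.20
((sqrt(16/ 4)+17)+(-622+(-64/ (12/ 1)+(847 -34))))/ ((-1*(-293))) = 614/ 879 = 0.70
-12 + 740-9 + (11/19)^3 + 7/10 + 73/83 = 4103342309/5692970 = 720.77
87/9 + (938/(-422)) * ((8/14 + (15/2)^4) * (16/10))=-71181049/6330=-11245.03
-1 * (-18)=18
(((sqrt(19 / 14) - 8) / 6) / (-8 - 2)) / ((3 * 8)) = 1 / 180 - sqrt(266) / 20160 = 0.00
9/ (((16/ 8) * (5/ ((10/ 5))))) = 9/ 5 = 1.80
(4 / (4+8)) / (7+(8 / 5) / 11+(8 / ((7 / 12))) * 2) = 385 / 39933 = 0.01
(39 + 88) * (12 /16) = 95.25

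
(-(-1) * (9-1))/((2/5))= 20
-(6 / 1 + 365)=-371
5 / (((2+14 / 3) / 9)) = 27 / 4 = 6.75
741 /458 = 1.62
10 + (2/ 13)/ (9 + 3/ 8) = 9766/ 975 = 10.02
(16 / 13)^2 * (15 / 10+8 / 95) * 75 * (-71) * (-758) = 31102498560 / 3211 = 9686234.37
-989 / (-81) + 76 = 7145 / 81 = 88.21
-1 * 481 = -481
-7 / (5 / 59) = -413 / 5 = -82.60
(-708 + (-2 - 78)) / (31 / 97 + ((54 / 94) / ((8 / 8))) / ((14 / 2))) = -12573722 / 6409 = -1961.89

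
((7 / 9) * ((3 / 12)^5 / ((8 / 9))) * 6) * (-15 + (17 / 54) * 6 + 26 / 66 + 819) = 279377 / 67584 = 4.13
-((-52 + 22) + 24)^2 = -36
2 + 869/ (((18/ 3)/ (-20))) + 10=-8654/ 3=-2884.67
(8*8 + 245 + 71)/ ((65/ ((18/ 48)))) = 57/ 26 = 2.19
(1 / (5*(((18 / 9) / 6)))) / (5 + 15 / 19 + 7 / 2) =114 / 1765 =0.06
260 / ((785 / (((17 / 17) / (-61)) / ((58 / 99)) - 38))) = -3498118 / 277733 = -12.60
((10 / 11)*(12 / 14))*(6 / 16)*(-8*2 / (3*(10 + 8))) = -20 / 231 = -0.09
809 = 809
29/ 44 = 0.66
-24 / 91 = -0.26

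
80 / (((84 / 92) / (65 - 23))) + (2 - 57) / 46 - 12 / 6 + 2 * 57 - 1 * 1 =174331 / 46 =3789.80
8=8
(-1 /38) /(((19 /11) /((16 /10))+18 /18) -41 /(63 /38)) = 2772 /2385925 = 0.00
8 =8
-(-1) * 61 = 61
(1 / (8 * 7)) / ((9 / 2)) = 1 / 252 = 0.00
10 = 10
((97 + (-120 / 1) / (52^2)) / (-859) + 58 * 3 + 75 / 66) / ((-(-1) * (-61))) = -4581831 / 1596881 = -2.87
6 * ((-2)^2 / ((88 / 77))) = 21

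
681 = 681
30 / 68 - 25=-835 / 34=-24.56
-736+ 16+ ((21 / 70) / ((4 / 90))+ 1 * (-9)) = -2889 / 4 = -722.25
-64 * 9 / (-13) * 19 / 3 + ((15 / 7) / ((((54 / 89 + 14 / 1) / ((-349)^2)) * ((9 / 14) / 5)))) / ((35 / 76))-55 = 412238947 / 1365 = 302006.55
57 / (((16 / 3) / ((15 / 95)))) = 27 / 16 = 1.69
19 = 19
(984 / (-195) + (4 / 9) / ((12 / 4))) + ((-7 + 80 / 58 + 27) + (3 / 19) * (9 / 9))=16090189 / 967005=16.64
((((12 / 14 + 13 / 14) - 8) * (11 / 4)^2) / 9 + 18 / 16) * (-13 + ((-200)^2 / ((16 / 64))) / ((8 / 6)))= -47189173 / 96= -491553.89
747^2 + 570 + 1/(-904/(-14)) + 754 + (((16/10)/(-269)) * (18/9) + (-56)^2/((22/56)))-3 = 3793811901733/6687340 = 567312.55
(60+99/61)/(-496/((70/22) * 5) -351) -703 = -2868715748/4079741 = -703.16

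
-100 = -100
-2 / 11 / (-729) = 2 / 8019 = 0.00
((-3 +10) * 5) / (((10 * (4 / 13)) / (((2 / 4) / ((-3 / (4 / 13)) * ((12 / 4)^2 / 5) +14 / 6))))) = -0.37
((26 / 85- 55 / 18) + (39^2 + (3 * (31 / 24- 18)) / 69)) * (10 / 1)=15175.24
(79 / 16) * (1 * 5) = 395 / 16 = 24.69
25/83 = 0.30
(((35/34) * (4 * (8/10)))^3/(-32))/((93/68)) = -21952/26877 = -0.82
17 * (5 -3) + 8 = 42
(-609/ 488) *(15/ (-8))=9135/ 3904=2.34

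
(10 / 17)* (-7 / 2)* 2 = -70 / 17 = -4.12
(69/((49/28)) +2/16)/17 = 2215/952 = 2.33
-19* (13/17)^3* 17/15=-41743/4335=-9.63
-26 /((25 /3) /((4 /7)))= -312 /175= -1.78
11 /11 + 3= 4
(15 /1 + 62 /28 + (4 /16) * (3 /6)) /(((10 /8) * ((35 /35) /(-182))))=-12623 /5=-2524.60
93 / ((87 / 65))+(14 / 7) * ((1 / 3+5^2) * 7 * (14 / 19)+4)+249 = 51140 / 87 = 587.82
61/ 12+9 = 14.08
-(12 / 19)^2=-144 / 361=-0.40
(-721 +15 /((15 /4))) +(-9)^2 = -636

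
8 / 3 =2.67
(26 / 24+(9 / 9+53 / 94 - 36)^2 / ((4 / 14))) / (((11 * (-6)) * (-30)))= 220098983 / 104971680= 2.10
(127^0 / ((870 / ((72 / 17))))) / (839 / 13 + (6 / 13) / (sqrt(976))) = 2456592 / 32567715575 - 72 * sqrt(61) / 32567715575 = 0.00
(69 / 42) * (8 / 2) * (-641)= -29486 / 7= -4212.29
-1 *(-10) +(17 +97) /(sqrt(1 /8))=10 +228 *sqrt(2)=332.44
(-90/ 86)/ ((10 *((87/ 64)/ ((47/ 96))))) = -0.04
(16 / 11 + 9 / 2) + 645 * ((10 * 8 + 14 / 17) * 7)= 136481647 / 374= 364924.19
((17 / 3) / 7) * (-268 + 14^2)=-408 / 7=-58.29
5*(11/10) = 11/2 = 5.50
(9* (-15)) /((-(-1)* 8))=-135 /8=-16.88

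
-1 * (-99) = 99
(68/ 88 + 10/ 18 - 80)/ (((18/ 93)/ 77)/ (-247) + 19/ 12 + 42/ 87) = -38.08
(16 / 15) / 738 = 8 / 5535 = 0.00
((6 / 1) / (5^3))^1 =6 / 125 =0.05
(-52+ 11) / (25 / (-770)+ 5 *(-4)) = 6314 / 3085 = 2.05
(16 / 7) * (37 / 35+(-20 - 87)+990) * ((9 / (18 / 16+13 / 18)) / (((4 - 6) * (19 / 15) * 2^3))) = -60151248 / 123823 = -485.78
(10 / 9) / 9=10 / 81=0.12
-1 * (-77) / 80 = 77 / 80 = 0.96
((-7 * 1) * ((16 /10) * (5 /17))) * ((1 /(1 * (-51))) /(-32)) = -7 /3468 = -0.00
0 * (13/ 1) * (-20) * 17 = 0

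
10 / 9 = 1.11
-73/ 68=-1.07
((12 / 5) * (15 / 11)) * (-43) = -1548 / 11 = -140.73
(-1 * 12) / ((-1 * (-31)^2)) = 12 / 961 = 0.01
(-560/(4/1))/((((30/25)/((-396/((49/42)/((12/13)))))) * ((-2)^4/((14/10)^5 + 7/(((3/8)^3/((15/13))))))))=7651567308/21125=362204.37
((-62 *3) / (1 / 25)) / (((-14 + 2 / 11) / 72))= 460350 / 19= 24228.95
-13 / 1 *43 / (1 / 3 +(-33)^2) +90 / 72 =14 / 19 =0.74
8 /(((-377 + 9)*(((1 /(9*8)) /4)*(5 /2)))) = -288 /115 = -2.50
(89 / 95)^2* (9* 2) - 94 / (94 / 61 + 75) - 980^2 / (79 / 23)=-930740133230772 / 3328880275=-279595.56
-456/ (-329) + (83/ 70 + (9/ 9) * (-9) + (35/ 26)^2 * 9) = 10987763/ 1112020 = 9.88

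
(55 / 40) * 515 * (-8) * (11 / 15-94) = 1585067 / 3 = 528355.67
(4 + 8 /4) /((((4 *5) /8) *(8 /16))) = 24 /5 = 4.80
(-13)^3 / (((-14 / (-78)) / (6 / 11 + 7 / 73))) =-44126745 / 5621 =-7850.34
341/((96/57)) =6479/32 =202.47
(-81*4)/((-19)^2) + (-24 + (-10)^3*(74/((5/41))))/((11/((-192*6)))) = 252361106964/3971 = 63551021.65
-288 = -288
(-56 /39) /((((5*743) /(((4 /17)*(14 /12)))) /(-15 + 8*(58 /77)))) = 77392 /81280485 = 0.00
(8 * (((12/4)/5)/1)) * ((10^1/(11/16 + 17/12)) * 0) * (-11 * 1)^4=0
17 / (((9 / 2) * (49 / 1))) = 34 / 441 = 0.08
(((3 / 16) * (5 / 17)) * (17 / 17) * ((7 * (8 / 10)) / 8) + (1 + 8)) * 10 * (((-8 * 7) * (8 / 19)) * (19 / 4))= -172095 / 17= -10123.24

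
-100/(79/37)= -46.84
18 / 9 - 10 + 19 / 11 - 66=-795 / 11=-72.27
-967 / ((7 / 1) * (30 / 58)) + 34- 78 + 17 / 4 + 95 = -88967 / 420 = -211.83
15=15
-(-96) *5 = 480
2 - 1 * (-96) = 98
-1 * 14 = -14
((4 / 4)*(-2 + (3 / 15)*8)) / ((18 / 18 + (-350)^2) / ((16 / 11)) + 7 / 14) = -32 / 6737595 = -0.00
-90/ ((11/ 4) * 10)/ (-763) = 36/ 8393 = 0.00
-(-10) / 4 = 5 / 2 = 2.50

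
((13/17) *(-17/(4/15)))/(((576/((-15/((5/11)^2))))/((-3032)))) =-596167/32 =-18630.22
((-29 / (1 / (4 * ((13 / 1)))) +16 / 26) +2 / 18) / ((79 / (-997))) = 175821947 / 9243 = 19022.17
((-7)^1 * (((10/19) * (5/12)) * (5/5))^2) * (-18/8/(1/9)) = 39375/5776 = 6.82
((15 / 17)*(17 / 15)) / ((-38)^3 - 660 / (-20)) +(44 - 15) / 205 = 0.14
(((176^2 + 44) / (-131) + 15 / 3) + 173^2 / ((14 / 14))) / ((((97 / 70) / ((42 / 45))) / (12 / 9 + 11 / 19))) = 27704365192 / 724299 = 38249.90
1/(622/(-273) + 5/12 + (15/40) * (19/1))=2184/11495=0.19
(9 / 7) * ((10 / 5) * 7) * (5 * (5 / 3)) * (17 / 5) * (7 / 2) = 1785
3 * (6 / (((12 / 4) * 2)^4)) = 0.01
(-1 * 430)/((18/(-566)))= 121690/9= 13521.11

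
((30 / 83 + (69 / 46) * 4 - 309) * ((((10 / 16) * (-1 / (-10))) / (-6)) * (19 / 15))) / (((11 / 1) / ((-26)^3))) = -116504713 / 18260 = -6380.32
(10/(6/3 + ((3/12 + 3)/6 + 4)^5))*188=14969733120/15402164797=0.97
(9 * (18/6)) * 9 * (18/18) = 243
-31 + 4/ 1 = -27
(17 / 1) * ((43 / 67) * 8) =5848 / 67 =87.28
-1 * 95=-95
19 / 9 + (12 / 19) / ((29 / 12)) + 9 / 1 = 56396 / 4959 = 11.37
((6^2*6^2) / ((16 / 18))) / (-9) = -162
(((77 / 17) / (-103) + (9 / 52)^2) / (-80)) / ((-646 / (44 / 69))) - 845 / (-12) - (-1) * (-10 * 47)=-562199621232449 / 1406964640640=-399.58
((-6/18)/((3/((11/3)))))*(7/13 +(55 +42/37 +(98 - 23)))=-696685/12987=-53.64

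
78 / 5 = 15.60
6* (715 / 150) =143 / 5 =28.60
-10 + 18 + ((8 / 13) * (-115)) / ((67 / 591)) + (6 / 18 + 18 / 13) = -1605767 / 2613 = -614.53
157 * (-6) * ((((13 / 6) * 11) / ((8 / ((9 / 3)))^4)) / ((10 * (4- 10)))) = 606177 / 81920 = 7.40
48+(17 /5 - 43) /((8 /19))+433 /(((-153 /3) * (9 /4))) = -457379 /9180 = -49.82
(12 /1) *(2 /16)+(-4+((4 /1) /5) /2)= -21 /10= -2.10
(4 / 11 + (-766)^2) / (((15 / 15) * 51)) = 11505.03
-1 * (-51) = 51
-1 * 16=-16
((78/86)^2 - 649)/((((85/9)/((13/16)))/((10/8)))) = -8763885/125732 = -69.70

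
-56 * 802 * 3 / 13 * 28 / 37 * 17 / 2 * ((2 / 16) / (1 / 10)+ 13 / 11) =-857796744 / 5291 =-162123.75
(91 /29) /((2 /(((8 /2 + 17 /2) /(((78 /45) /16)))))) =5250 /29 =181.03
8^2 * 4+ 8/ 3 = 776/ 3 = 258.67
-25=-25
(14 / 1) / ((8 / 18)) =63 / 2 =31.50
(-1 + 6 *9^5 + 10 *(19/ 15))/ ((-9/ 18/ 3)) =-2125834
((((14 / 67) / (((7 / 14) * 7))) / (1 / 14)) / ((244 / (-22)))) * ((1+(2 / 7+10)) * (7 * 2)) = -48664 / 4087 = -11.91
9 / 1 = 9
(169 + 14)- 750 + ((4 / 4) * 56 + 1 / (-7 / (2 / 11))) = -39349 / 77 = -511.03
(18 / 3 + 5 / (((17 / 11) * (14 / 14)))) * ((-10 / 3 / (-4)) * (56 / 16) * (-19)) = -104405 / 204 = -511.79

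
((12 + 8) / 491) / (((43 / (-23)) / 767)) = -352820 / 21113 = -16.71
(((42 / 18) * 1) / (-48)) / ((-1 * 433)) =7 / 62352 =0.00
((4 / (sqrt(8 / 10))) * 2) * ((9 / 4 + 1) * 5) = 65 * sqrt(5) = 145.34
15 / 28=0.54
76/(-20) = -19/5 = -3.80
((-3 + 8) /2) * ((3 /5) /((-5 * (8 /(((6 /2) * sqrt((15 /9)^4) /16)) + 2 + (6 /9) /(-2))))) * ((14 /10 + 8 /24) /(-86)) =39 /109822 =0.00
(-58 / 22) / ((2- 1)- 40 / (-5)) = -29 / 99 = -0.29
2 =2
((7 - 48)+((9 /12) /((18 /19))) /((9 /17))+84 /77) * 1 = -91271 /2376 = -38.41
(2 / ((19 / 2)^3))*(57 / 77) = 48 / 27797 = 0.00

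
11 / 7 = 1.57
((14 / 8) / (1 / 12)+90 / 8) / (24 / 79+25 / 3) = 30573 / 8188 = 3.73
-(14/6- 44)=125/3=41.67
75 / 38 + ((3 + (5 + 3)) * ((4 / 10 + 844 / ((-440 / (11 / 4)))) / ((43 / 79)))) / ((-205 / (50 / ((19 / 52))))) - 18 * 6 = -141963 / 3526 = -40.26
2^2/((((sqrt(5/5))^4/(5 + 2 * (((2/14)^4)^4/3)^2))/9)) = 198796981363905716334953856188/1104427674243920646305299201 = 180.00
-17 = -17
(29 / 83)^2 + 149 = 1027302 / 6889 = 149.12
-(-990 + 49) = 941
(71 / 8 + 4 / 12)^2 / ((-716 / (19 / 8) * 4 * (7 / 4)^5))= -927979 / 216608616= -0.00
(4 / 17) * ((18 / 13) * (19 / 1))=1368 / 221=6.19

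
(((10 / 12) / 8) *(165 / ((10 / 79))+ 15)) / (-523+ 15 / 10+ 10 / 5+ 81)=-4395 / 14032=-0.31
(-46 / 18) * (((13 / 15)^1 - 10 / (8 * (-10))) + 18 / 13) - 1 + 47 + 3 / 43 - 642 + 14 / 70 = -601.80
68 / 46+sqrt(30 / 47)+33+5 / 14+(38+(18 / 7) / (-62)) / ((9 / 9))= sqrt(1410) / 47+726629 / 9982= 73.59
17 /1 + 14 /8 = 75 /4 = 18.75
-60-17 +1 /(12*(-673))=-621853 /8076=-77.00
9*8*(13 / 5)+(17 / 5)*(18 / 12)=1923 / 10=192.30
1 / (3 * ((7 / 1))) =1 / 21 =0.05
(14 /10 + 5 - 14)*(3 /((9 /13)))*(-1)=494 /15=32.93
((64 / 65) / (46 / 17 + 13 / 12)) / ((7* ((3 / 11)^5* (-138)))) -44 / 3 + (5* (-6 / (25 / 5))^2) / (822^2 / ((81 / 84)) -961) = -14.84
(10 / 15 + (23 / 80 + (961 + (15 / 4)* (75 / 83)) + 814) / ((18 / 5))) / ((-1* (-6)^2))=-3942115 / 286848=-13.74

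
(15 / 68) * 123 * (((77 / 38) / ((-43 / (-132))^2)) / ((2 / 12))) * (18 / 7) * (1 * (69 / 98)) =5628.00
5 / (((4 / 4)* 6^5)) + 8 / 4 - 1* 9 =-54427 / 7776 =-7.00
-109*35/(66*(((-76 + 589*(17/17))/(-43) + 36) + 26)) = -164045/142098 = -1.15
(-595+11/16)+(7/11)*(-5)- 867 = -257751/176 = -1464.49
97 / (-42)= -97 / 42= -2.31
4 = 4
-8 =-8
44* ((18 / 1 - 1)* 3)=2244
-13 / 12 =-1.08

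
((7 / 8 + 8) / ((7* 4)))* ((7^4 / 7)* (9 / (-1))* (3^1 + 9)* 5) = -469665 / 8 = -58708.12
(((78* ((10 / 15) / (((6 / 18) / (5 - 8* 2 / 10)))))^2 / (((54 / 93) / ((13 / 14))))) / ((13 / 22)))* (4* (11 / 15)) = 5862482912 / 2625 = 2233326.82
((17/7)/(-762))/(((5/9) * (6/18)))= -153/8890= -0.02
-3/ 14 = -0.21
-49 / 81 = -0.60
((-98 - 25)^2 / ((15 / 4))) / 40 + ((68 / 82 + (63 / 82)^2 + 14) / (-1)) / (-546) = 9259785061 / 91782600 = 100.89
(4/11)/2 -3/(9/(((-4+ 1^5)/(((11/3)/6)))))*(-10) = -178/11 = -16.18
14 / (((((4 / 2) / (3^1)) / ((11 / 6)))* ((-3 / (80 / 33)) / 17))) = -4760 / 9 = -528.89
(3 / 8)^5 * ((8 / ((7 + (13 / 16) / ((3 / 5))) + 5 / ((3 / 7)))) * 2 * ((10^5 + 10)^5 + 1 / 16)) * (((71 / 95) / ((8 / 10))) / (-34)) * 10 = -41427907741134092704014072258795 / 2542821376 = -16292102989279767917136.65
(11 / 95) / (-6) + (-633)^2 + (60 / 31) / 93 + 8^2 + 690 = 219898432939 / 547770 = 401443.00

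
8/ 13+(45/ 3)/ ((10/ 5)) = 211/ 26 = 8.12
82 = 82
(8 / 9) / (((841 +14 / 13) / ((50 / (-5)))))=-1040 / 98523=-0.01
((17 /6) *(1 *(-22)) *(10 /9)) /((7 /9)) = -1870 /21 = -89.05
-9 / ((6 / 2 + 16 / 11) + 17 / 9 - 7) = 891 / 65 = 13.71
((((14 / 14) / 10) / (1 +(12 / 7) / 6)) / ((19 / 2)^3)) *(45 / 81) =28 / 555579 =0.00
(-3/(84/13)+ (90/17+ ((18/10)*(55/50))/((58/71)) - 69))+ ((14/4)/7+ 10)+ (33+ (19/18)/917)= -3711743573/203436450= -18.25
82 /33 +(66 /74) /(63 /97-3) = 195373 /92796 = 2.11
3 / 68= 0.04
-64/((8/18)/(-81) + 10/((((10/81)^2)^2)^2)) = -466560000000/1350851717632992089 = -0.00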